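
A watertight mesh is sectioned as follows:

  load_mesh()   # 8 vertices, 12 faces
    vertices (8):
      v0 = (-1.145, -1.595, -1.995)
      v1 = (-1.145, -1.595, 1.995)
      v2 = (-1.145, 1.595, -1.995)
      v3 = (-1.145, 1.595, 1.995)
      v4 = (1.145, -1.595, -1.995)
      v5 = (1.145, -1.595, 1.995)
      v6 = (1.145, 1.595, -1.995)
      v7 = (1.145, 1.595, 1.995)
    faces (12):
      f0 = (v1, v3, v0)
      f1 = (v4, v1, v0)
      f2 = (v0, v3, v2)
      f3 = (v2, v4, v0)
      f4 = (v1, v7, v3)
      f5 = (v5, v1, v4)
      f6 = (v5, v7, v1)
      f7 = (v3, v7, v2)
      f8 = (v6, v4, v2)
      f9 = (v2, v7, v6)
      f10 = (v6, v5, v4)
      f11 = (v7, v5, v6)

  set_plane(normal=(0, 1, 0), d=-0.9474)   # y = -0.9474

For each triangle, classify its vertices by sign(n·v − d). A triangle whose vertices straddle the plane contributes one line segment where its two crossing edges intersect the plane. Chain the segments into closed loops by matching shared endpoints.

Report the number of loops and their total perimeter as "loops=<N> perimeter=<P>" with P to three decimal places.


loops=1 perimeter=12.560

Straddling triangles (8 of 12):
  (v1,v3,v0) [-+-] → (-1.145, -0.9474, 1.995)–(-1.145, -0.9474, -1.18499)  len=3.1800
  (v0,v3,v2) [-++] → (-1.145, -0.9474, -1.18499)–(-1.145, -0.9474, -1.995)  len=0.8100
  (v2,v4,v0) [+--] → (0.680108, -0.9474, -1.995)–(-1.145, -0.9474, -1.995)  len=1.8251
  (v1,v7,v3) [-++] → (-0.680108, -0.9474, 1.995)–(-1.145, -0.9474, 1.995)  len=0.4649
  (v5,v7,v1) [-+-] → (1.145, -0.9474, 1.995)–(-0.680108, -0.9474, 1.995)  len=1.8251
  (v6,v4,v2) [+-+] → (1.145, -0.9474, -1.995)–(0.680108, -0.9474, -1.995)  len=0.4649
  (v6,v5,v4) [+--] → (1.145, -0.9474, 1.18499)–(1.145, -0.9474, -1.995)  len=3.1800
  (v7,v5,v6) [+-+] → (1.145, -0.9474, 1.995)–(1.145, -0.9474, 1.18499)  len=0.8100

Chained into 1 loop(s):
  loop 1: 8 segments, perimeter = 12.5600
Total perimeter = 12.560


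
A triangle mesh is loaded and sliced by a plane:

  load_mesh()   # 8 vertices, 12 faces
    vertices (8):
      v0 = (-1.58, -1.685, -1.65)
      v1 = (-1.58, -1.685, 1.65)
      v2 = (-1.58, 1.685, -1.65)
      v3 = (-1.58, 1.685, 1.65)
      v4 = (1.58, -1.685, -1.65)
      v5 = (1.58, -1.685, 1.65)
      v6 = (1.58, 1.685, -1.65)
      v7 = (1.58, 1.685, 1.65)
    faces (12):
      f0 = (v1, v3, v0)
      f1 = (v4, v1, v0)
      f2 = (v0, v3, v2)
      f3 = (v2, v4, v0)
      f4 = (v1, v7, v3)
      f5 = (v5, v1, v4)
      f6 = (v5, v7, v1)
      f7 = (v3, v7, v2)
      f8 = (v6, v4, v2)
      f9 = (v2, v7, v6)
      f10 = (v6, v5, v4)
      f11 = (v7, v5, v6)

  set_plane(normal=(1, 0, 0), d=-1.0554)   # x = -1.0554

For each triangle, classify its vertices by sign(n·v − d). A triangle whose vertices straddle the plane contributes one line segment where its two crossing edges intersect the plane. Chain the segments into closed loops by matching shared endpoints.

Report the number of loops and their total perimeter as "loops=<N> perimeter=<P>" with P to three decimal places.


Straddling triangles (8 of 12):
  (v4,v1,v0) [+--] → (-1.0554, -1.685, 1.10216)–(-1.0554, -1.685, -1.65)  len=2.7522
  (v2,v4,v0) [-+-] → (-1.0554, 1.12554, -1.65)–(-1.0554, -1.685, -1.65)  len=2.8105
  (v1,v7,v3) [-+-] → (-1.0554, -1.12554, 1.65)–(-1.0554, 1.685, 1.65)  len=2.8105
  (v5,v1,v4) [+-+] → (-1.0554, -1.685, 1.65)–(-1.0554, -1.685, 1.10216)  len=0.5478
  (v5,v7,v1) [++-] → (-1.0554, -1.12554, 1.65)–(-1.0554, -1.685, 1.65)  len=0.5595
  (v3,v7,v2) [-+-] → (-1.0554, 1.685, 1.65)–(-1.0554, 1.685, -1.10216)  len=2.7522
  (v6,v4,v2) [++-] → (-1.0554, 1.12554, -1.65)–(-1.0554, 1.685, -1.65)  len=0.5595
  (v2,v7,v6) [-++] → (-1.0554, 1.685, -1.10216)–(-1.0554, 1.685, -1.65)  len=0.5478

Chained into 1 loop(s):
  loop 1: 8 segments, perimeter = 13.3400
Total perimeter = 13.340

loops=1 perimeter=13.340


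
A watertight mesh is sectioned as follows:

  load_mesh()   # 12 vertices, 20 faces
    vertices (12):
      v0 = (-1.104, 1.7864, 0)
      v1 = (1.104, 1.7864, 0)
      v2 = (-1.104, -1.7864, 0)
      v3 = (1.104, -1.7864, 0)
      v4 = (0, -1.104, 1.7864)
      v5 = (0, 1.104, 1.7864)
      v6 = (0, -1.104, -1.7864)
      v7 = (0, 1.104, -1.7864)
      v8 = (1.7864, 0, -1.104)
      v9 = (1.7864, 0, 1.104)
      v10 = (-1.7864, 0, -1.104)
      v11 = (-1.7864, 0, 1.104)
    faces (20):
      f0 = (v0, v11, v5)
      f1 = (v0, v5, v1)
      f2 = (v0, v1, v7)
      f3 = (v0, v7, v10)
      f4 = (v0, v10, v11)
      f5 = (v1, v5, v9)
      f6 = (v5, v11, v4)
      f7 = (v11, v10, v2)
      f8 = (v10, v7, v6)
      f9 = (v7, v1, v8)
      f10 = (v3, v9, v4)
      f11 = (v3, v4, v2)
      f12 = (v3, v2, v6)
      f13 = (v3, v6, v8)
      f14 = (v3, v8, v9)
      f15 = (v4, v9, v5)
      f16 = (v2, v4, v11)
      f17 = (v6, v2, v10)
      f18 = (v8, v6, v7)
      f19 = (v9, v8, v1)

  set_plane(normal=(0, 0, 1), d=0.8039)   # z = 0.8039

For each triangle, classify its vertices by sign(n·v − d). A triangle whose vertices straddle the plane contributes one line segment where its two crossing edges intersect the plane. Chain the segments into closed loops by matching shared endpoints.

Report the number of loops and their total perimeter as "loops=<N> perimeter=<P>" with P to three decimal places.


loops=1 perimeter=10.129

Straddling triangles (10 of 20):
  (v0,v11,v5) [-++] → (-1.6009, 0.485597, 0.8039)–(-0.607188, 1.47931, 0.8039)  len=1.4053
  (v0,v5,v1) [-+-] → (-0.607188, 1.47931, 0.8039)–(0.607188, 1.47931, 0.8039)  len=1.2144
  (v0,v10,v11) [--+] → (-1.7864, 0, 0.8039)–(-1.6009, 0.485597, 0.8039)  len=0.5198
  (v1,v5,v9) [-++] → (0.607188, 1.47931, 0.8039)–(1.6009, 0.485597, 0.8039)  len=1.4053
  (v11,v10,v2) [+--] → (-1.7864, 0, 0.8039)–(-1.6009, -0.485597, 0.8039)  len=0.5198
  (v3,v9,v4) [-++] → (1.6009, -0.485597, 0.8039)–(0.607188, -1.47931, 0.8039)  len=1.4053
  (v3,v4,v2) [-+-] → (0.607188, -1.47931, 0.8039)–(-0.607188, -1.47931, 0.8039)  len=1.2144
  (v3,v8,v9) [--+] → (1.7864, 0, 0.8039)–(1.6009, -0.485597, 0.8039)  len=0.5198
  (v2,v4,v11) [-++] → (-0.607188, -1.47931, 0.8039)–(-1.6009, -0.485597, 0.8039)  len=1.4053
  (v9,v8,v1) [+--] → (1.7864, 0, 0.8039)–(1.6009, 0.485597, 0.8039)  len=0.5198

Chained into 1 loop(s):
  loop 1: 10 segments, perimeter = 10.1293
Total perimeter = 10.129


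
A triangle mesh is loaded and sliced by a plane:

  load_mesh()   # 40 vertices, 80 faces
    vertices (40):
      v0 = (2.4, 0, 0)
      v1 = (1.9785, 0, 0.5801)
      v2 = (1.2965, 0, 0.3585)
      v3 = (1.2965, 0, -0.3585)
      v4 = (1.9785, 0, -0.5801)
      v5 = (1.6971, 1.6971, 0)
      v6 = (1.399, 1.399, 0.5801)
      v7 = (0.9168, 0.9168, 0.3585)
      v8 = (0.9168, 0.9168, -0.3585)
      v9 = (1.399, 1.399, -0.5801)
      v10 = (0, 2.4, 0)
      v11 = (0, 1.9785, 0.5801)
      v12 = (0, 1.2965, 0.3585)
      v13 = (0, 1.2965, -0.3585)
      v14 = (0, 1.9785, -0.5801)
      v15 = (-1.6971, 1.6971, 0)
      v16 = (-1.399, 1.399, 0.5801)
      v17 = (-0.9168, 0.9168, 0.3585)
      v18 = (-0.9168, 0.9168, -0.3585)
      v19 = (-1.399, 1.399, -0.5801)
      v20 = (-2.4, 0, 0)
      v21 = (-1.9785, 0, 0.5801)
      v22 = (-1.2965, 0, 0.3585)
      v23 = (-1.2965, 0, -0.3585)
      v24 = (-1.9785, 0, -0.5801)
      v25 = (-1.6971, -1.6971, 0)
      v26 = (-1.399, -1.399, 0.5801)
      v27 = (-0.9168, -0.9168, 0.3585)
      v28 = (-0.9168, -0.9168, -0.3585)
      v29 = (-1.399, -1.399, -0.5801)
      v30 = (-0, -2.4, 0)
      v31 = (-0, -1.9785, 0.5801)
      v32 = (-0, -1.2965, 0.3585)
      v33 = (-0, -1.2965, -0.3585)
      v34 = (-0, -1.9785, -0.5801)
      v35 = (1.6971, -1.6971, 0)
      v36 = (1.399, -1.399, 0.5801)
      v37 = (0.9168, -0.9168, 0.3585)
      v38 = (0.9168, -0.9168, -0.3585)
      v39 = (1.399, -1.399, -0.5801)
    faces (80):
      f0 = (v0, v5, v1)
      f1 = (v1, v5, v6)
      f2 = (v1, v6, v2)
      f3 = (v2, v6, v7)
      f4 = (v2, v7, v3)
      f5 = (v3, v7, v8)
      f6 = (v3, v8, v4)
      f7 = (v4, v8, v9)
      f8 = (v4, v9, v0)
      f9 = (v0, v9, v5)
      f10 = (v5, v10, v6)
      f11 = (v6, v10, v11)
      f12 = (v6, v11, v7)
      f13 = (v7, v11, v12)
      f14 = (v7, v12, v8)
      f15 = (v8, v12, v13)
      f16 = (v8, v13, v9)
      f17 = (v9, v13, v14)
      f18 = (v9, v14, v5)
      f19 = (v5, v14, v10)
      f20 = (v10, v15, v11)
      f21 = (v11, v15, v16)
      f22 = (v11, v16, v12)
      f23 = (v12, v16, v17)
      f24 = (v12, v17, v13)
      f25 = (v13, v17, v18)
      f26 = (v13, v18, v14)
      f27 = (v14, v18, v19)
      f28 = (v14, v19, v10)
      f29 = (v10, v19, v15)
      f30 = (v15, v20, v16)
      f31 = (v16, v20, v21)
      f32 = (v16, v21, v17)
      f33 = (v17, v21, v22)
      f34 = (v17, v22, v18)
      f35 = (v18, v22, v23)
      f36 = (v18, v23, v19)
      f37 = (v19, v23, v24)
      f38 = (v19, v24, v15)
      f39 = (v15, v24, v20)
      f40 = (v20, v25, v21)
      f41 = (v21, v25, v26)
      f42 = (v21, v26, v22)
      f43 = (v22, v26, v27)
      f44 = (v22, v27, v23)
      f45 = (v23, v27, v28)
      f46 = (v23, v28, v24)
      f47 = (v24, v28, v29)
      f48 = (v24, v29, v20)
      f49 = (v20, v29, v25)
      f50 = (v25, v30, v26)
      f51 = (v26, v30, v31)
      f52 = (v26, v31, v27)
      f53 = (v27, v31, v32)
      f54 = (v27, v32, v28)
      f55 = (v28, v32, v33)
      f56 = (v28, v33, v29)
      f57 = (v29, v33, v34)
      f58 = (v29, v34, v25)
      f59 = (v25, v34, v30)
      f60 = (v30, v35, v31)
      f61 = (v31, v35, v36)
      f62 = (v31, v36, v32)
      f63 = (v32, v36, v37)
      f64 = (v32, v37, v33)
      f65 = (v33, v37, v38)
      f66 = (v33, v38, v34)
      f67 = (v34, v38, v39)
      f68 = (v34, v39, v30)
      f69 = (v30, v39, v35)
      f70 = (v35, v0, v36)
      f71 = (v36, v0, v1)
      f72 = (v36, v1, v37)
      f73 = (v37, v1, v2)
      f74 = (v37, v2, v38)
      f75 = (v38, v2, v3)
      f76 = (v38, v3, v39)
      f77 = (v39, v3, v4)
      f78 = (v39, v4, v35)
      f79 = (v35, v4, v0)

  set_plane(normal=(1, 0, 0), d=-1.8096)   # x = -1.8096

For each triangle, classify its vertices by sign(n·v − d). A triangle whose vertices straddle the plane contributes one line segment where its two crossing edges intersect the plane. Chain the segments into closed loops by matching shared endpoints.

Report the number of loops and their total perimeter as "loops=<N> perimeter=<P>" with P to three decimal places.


Straddling triangles (14 of 80):
  (v15,v20,v16) [+-+] → (-1.8096, 1.42548, 0)–(-1.8096, 0.825144, 0.342149)  len=0.6910
  (v16,v20,v21) [+--] → (-1.8096, 0.825144, 0.342149)–(-1.8096, 0.40775, 0.5801)  len=0.4805
  (v16,v21,v17) [+-+] → (-1.8096, 0.40775, 0.5801)–(-1.8096, 0.145849, 0.544847)  len=0.2643
  (v17,v21,v22) [+-+] → (-1.8096, 0.145849, 0.544847)–(-1.8096, 0, 0.52522)  len=0.1472
  (v19,v23,v24) [++-] → (-1.8096, 0, -0.52522)–(-1.8096, 0.40775, -0.5801)  len=0.4114
  (v19,v24,v15) [+-+] → (-1.8096, 0.40775, -0.5801)–(-1.8096, 1.01862, -0.231916)  len=0.7031
  (v15,v24,v20) [+--] → (-1.8096, 1.01862, -0.231916)–(-1.8096, 1.42548, 0)  len=0.4683
  (v20,v25,v21) [-+-] → (-1.8096, -1.42548, 0)–(-1.8096, -1.01862, 0.231916)  len=0.4683
  (v21,v25,v26) [-++] → (-1.8096, -1.01862, 0.231916)–(-1.8096, -0.40775, 0.5801)  len=0.7031
  (v21,v26,v22) [-++] → (-1.8096, -0.40775, 0.5801)–(-1.8096, 0, 0.52522)  len=0.4114
  (v23,v28,v24) [++-] → (-1.8096, -0.145849, -0.544847)–(-1.8096, 0, -0.52522)  len=0.1472
  (v24,v28,v29) [-++] → (-1.8096, -0.145849, -0.544847)–(-1.8096, -0.40775, -0.5801)  len=0.2643
  (v24,v29,v20) [-+-] → (-1.8096, -0.40775, -0.5801)–(-1.8096, -0.825144, -0.342149)  len=0.4805
  (v20,v29,v25) [-++] → (-1.8096, -0.825144, -0.342149)–(-1.8096, -1.42548, 0)  len=0.6910

Chained into 1 loop(s):
  loop 1: 14 segments, perimeter = 6.3315
Total perimeter = 6.331

loops=1 perimeter=6.331


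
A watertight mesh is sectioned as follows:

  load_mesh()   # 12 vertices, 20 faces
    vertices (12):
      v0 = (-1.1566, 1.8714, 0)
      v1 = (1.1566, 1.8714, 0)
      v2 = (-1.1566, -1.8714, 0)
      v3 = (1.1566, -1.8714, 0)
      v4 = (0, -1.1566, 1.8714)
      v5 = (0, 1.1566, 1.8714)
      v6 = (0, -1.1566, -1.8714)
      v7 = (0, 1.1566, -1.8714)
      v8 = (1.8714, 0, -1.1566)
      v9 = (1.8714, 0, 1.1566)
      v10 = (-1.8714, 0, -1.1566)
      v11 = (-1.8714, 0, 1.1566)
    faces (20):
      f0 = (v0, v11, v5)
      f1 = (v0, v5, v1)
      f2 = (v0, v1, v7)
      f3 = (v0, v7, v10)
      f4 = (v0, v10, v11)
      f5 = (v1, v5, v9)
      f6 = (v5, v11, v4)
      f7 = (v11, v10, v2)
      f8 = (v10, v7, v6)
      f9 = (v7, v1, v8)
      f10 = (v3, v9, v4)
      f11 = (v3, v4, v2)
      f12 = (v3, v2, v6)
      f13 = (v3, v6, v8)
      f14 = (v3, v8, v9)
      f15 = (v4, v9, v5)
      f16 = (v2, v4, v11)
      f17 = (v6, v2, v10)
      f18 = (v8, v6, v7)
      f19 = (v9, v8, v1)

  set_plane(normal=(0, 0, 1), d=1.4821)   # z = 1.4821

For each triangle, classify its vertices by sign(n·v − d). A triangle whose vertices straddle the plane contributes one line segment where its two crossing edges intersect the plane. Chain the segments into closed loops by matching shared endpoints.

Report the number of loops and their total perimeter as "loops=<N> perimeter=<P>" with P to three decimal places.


loops=1 perimeter=7.474

Straddling triangles (8 of 20):
  (v0,v11,v5) [--+] → (-1.01922, 0.526683, 1.4821)–(-0.240603, 1.3053, 1.4821)  len=1.1011
  (v0,v5,v1) [-+-] → (-0.240603, 1.3053, 1.4821)–(0.240603, 1.3053, 1.4821)  len=0.4812
  (v1,v5,v9) [-+-] → (0.240603, 1.3053, 1.4821)–(1.01922, 0.526683, 1.4821)  len=1.1011
  (v5,v11,v4) [+-+] → (-1.01922, 0.526683, 1.4821)–(-1.01922, -0.526683, 1.4821)  len=1.0534
  (v3,v9,v4) [--+] → (1.01922, -0.526683, 1.4821)–(0.240603, -1.3053, 1.4821)  len=1.1011
  (v3,v4,v2) [-+-] → (0.240603, -1.3053, 1.4821)–(-0.240603, -1.3053, 1.4821)  len=0.4812
  (v4,v9,v5) [+-+] → (1.01922, -0.526683, 1.4821)–(1.01922, 0.526683, 1.4821)  len=1.0534
  (v2,v4,v11) [-+-] → (-0.240603, -1.3053, 1.4821)–(-1.01922, -0.526683, 1.4821)  len=1.1011

Chained into 1 loop(s):
  loop 1: 8 segments, perimeter = 7.4736
Total perimeter = 7.474


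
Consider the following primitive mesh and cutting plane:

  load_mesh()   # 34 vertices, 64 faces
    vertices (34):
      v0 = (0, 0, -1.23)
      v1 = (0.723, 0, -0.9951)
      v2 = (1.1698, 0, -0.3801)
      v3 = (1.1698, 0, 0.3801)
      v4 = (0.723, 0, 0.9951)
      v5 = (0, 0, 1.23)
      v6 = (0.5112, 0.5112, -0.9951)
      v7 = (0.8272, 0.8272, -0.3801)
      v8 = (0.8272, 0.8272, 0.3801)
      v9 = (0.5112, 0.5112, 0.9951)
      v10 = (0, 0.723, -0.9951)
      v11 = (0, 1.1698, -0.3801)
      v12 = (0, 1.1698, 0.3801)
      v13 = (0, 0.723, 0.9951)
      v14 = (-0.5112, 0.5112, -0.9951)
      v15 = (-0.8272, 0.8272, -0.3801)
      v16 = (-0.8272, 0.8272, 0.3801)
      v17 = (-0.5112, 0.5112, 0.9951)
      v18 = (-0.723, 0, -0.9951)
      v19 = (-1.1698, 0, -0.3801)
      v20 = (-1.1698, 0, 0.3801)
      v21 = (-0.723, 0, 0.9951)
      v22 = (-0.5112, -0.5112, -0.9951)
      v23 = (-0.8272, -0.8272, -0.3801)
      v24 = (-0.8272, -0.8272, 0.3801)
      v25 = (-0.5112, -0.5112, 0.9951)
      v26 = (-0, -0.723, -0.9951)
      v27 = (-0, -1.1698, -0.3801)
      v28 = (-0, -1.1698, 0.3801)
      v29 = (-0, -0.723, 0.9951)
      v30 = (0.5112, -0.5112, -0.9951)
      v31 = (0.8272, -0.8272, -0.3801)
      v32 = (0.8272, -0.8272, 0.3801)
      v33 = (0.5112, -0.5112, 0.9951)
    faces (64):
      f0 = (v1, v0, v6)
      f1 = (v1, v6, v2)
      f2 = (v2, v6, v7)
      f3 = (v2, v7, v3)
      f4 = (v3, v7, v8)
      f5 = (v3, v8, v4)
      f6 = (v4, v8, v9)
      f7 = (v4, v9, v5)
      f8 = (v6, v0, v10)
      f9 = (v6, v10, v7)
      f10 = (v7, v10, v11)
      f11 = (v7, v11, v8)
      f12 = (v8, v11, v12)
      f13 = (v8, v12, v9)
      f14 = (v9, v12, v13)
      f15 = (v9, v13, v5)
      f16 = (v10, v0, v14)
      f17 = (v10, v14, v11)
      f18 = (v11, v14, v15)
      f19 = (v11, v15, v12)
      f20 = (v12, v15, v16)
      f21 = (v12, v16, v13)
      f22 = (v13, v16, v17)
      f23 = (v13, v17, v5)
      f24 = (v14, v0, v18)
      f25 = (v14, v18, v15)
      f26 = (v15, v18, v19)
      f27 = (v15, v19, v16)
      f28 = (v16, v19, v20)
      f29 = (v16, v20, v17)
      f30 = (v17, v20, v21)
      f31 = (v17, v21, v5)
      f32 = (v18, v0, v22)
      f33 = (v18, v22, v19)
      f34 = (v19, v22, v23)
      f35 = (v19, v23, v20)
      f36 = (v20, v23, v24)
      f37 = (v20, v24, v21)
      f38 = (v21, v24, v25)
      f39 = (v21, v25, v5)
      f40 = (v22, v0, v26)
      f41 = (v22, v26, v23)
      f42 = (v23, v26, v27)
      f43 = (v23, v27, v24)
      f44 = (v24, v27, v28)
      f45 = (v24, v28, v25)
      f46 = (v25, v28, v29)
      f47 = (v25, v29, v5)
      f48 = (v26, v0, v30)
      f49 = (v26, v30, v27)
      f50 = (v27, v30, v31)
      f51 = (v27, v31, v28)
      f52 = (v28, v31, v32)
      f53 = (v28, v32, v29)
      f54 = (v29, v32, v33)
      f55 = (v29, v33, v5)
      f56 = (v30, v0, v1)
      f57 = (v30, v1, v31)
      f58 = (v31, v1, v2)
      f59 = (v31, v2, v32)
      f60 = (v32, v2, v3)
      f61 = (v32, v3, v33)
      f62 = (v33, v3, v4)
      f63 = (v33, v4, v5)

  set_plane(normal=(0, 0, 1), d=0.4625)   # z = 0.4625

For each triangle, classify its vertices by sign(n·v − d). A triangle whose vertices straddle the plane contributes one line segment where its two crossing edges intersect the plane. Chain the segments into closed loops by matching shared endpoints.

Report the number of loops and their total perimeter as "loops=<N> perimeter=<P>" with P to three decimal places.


Straddling triangles (16 of 64):
  (v3,v8,v4) [--+] → (0.813239, 0.716369, 0.4625)–(1.10994, 0, 0.4625)  len=0.7754
  (v4,v8,v9) [+-+] → (0.813239, 0.716369, 0.4625)–(0.784861, 0.784861, 0.4625)  len=0.0741
  (v8,v12,v9) [--+] → (0.0684925, 1.08156, 0.4625)–(0.784861, 0.784861, 0.4625)  len=0.7754
  (v9,v12,v13) [+-+] → (0.0684925, 1.08156, 0.4625)–(0, 1.10994, 0.4625)  len=0.0741
  (v12,v16,v13) [--+] → (-0.716369, 0.813239, 0.4625)–(0, 1.10994, 0.4625)  len=0.7754
  (v13,v16,v17) [+-+] → (-0.716369, 0.813239, 0.4625)–(-0.784861, 0.784861, 0.4625)  len=0.0741
  (v16,v20,v17) [--+] → (-1.08156, 0.0684925, 0.4625)–(-0.784861, 0.784861, 0.4625)  len=0.7754
  (v17,v20,v21) [+-+] → (-1.08156, 0.0684925, 0.4625)–(-1.10994, 0, 0.4625)  len=0.0741
  (v20,v24,v21) [--+] → (-0.813239, -0.716369, 0.4625)–(-1.10994, 0, 0.4625)  len=0.7754
  (v21,v24,v25) [+-+] → (-0.813239, -0.716369, 0.4625)–(-0.784861, -0.784861, 0.4625)  len=0.0741
  (v24,v28,v25) [--+] → (-0.0684925, -1.08156, 0.4625)–(-0.784861, -0.784861, 0.4625)  len=0.7754
  (v25,v28,v29) [+-+] → (-0.0684925, -1.08156, 0.4625)–(0, -1.10994, 0.4625)  len=0.0741
  (v28,v32,v29) [--+] → (0.716369, -0.813239, 0.4625)–(0, -1.10994, 0.4625)  len=0.7754
  (v29,v32,v33) [+-+] → (0.716369, -0.813239, 0.4625)–(0.784861, -0.784861, 0.4625)  len=0.0741
  (v32,v3,v33) [--+] → (1.08156, -0.0684925, 0.4625)–(0.784861, -0.784861, 0.4625)  len=0.7754
  (v33,v3,v4) [+-+] → (1.08156, -0.0684925, 0.4625)–(1.10994, 0, 0.4625)  len=0.0741

Chained into 1 loop(s):
  loop 1: 16 segments, perimeter = 6.7961
Total perimeter = 6.796

loops=1 perimeter=6.796


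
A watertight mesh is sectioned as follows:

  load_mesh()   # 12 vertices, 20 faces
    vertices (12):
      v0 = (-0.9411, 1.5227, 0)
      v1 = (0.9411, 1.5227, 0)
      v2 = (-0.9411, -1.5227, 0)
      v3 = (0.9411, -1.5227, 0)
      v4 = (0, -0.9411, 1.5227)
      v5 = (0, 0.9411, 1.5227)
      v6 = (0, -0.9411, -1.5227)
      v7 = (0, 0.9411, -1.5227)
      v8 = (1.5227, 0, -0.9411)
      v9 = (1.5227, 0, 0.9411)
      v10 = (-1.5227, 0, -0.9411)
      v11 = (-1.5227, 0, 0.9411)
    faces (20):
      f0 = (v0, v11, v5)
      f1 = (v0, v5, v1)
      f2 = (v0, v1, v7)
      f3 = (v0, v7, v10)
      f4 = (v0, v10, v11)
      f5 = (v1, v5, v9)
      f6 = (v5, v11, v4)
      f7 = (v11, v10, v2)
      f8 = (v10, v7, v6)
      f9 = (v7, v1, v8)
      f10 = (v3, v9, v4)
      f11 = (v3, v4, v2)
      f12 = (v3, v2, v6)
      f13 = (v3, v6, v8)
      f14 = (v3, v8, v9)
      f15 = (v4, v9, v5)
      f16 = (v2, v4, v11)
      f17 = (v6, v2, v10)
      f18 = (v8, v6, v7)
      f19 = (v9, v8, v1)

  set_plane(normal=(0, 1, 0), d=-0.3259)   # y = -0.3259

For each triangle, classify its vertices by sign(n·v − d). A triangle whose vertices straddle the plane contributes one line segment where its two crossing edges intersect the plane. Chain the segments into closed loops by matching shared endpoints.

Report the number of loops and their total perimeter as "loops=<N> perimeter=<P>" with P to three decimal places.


Straddling triangles (10 of 20):
  (v5,v11,v4) [++-] → (-0.995394, -0.3259, 1.14251)–(0, -0.3259, 1.5227)  len=1.0655
  (v11,v10,v2) [++-] → (-1.39822, -0.3259, -0.739679)–(-1.39822, -0.3259, 0.739679)  len=1.4794
  (v10,v7,v6) [++-] → (0, -0.3259, -1.5227)–(-0.995394, -0.3259, -1.14251)  len=1.0655
  (v3,v9,v4) [-+-] → (1.39822, -0.3259, 0.739679)–(0.995394, -0.3259, 1.14251)  len=0.5697
  (v3,v6,v8) [--+] → (0.995394, -0.3259, -1.14251)–(1.39822, -0.3259, -0.739679)  len=0.5697
  (v3,v8,v9) [-++] → (1.39822, -0.3259, -0.739679)–(1.39822, -0.3259, 0.739679)  len=1.4794
  (v4,v9,v5) [-++] → (0.995394, -0.3259, 1.14251)–(0, -0.3259, 1.5227)  len=1.0655
  (v2,v4,v11) [--+] → (-0.995394, -0.3259, 1.14251)–(-1.39822, -0.3259, 0.739679)  len=0.5697
  (v6,v2,v10) [--+] → (-1.39822, -0.3259, -0.739679)–(-0.995394, -0.3259, -1.14251)  len=0.5697
  (v8,v6,v7) [+-+] → (0.995394, -0.3259, -1.14251)–(0, -0.3259, -1.5227)  len=1.0655

Chained into 1 loop(s):
  loop 1: 10 segments, perimeter = 9.4996
Total perimeter = 9.500

loops=1 perimeter=9.500


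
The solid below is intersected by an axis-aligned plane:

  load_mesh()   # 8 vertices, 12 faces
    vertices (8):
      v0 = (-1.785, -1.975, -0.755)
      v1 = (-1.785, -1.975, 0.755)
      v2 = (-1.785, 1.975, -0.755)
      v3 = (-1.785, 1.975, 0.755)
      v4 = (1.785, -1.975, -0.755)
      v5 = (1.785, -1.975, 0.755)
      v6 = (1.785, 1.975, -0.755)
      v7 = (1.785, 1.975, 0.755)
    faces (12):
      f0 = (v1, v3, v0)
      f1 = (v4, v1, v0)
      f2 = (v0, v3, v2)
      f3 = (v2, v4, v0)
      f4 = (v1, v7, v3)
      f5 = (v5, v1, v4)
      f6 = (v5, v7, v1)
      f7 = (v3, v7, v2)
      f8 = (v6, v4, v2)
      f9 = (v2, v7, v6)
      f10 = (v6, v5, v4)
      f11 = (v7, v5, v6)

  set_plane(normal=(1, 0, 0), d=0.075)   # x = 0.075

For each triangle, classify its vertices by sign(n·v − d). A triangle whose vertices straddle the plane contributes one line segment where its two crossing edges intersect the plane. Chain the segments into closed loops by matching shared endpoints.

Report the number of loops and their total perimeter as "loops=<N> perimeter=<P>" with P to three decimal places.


Straddling triangles (8 of 12):
  (v4,v1,v0) [+--] → (0.075, -1.975, -0.0317227)–(0.075, -1.975, -0.755)  len=0.7233
  (v2,v4,v0) [-+-] → (0.075, -0.0829832, -0.755)–(0.075, -1.975, -0.755)  len=1.8920
  (v1,v7,v3) [-+-] → (0.075, 0.0829832, 0.755)–(0.075, 1.975, 0.755)  len=1.8920
  (v5,v1,v4) [+-+] → (0.075, -1.975, 0.755)–(0.075, -1.975, -0.0317227)  len=0.7867
  (v5,v7,v1) [++-] → (0.075, 0.0829832, 0.755)–(0.075, -1.975, 0.755)  len=2.0580
  (v3,v7,v2) [-+-] → (0.075, 1.975, 0.755)–(0.075, 1.975, 0.0317227)  len=0.7233
  (v6,v4,v2) [++-] → (0.075, -0.0829832, -0.755)–(0.075, 1.975, -0.755)  len=2.0580
  (v2,v7,v6) [-++] → (0.075, 1.975, 0.0317227)–(0.075, 1.975, -0.755)  len=0.7867

Chained into 1 loop(s):
  loop 1: 8 segments, perimeter = 10.9200
Total perimeter = 10.920

loops=1 perimeter=10.920


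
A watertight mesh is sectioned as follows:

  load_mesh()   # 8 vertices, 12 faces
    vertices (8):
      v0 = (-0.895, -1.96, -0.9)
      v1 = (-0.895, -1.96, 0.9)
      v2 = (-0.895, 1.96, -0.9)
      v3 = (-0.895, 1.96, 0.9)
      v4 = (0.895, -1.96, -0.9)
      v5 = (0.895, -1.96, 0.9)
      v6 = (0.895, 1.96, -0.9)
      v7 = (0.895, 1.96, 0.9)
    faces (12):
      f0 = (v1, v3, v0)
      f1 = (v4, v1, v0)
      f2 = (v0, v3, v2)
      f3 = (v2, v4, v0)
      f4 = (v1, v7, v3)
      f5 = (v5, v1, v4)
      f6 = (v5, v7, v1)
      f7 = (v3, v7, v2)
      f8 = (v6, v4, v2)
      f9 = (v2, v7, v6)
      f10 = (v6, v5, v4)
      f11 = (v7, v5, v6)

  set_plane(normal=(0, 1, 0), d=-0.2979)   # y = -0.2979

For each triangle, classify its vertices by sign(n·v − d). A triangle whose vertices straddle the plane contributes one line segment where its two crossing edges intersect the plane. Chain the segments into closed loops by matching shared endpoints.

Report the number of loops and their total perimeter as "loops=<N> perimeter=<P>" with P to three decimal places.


Straddling triangles (8 of 12):
  (v1,v3,v0) [-+-] → (-0.895, -0.2979, 0.9)–(-0.895, -0.2979, -0.136791)  len=1.0368
  (v0,v3,v2) [-++] → (-0.895, -0.2979, -0.136791)–(-0.895, -0.2979, -0.9)  len=0.7632
  (v2,v4,v0) [+--] → (0.136031, -0.2979, -0.9)–(-0.895, -0.2979, -0.9)  len=1.0310
  (v1,v7,v3) [-++] → (-0.136031, -0.2979, 0.9)–(-0.895, -0.2979, 0.9)  len=0.7590
  (v5,v7,v1) [-+-] → (0.895, -0.2979, 0.9)–(-0.136031, -0.2979, 0.9)  len=1.0310
  (v6,v4,v2) [+-+] → (0.895, -0.2979, -0.9)–(0.136031, -0.2979, -0.9)  len=0.7590
  (v6,v5,v4) [+--] → (0.895, -0.2979, 0.136791)–(0.895, -0.2979, -0.9)  len=1.0368
  (v7,v5,v6) [+-+] → (0.895, -0.2979, 0.9)–(0.895, -0.2979, 0.136791)  len=0.7632

Chained into 1 loop(s):
  loop 1: 8 segments, perimeter = 7.1800
Total perimeter = 7.180

loops=1 perimeter=7.180


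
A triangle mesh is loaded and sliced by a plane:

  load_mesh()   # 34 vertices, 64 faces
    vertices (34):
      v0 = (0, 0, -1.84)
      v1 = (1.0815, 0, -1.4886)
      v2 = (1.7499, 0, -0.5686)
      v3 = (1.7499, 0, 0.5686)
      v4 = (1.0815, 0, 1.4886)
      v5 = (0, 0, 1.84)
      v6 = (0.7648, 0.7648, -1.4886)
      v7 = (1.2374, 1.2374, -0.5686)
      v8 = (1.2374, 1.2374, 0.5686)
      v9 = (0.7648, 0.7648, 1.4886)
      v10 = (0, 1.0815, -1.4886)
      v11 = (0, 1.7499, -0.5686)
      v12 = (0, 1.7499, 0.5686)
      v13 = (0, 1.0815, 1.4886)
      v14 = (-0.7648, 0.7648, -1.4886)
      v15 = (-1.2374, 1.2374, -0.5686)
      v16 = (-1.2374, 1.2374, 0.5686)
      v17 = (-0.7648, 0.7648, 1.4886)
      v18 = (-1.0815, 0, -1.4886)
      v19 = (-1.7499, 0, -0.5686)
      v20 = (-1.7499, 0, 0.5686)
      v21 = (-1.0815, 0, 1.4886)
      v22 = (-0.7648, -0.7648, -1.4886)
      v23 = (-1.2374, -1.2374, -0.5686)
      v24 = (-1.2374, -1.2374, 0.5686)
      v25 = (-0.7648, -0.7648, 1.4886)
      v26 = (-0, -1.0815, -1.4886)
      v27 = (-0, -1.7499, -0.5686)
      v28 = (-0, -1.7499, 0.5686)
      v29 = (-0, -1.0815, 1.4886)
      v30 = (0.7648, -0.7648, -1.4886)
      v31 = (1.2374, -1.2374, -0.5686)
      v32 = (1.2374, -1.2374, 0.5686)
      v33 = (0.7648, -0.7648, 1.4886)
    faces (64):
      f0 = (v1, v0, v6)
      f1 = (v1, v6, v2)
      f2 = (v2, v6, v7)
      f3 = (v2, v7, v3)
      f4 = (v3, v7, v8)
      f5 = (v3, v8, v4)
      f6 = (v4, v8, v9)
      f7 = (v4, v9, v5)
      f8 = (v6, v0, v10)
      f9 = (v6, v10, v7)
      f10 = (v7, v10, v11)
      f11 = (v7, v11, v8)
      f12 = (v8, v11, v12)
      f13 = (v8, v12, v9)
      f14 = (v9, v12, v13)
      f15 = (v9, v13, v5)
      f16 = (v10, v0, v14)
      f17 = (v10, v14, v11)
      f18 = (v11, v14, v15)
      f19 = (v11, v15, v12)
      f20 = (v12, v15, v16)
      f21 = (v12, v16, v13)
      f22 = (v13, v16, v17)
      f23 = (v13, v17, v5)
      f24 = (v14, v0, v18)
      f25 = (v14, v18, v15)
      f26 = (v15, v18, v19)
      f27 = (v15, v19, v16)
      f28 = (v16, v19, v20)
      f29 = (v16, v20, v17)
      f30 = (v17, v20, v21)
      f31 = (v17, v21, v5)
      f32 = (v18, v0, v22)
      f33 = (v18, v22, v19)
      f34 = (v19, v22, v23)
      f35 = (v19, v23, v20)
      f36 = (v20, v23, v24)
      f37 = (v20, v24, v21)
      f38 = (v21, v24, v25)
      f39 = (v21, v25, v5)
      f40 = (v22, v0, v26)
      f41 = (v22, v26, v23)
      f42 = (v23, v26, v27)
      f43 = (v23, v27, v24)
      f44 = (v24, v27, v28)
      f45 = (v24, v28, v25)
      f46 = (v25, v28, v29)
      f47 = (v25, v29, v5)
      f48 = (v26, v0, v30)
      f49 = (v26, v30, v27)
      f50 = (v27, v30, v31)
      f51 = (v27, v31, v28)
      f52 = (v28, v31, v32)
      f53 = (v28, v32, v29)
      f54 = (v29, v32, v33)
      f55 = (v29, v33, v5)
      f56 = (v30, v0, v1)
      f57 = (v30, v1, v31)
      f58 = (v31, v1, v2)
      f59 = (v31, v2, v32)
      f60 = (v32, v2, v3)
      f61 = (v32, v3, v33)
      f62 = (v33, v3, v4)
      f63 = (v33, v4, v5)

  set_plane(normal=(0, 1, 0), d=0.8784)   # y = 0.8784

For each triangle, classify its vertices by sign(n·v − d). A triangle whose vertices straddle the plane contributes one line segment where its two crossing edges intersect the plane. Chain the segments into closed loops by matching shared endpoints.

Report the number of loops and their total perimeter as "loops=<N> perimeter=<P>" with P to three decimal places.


Straddling triangles (20 of 64):
  (v2,v6,v7) [--+] → (0.8784, 0.8784, -1.26746)–(1.38609, 0.8784, -0.5686)  len=0.8638
  (v2,v7,v3) [-+-] → (1.38609, 0.8784, -0.5686)–(1.38609, 0.8784, -0.23867)  len=0.3299
  (v3,v7,v8) [-++] → (1.38609, 0.8784, -0.23867)–(1.38609, 0.8784, 0.5686)  len=0.8073
  (v3,v8,v4) [-+-] → (1.38609, 0.8784, 0.5686)–(1.19217, 0.8784, 0.835514)  len=0.3299
  (v4,v8,v9) [-+-] → (1.19217, 0.8784, 0.835514)–(0.8784, 0.8784, 1.26746)  len=0.5339
  (v6,v0,v10) [--+] → (0, 0.8784, -1.55459)–(0.490467, 0.8784, -1.4886)  len=0.4949
  (v6,v10,v7) [-++] → (0.490467, 0.8784, -1.4886)–(0.8784, 0.8784, -1.26746)  len=0.4465
  (v8,v12,v9) [++-] → (0.676605, 0.8784, 1.38251)–(0.8784, 0.8784, 1.26746)  len=0.2323
  (v9,v12,v13) [-++] → (0.676605, 0.8784, 1.38251)–(0.490467, 0.8784, 1.4886)  len=0.2142
  (v9,v13,v5) [-+-] → (0.490467, 0.8784, 1.4886)–(0, 0.8784, 1.55459)  len=0.4949
  (v10,v0,v14) [+--] → (0, 0.8784, -1.55459)–(-0.490467, 0.8784, -1.4886)  len=0.4949
  (v10,v14,v11) [+-+] → (-0.490467, 0.8784, -1.4886)–(-0.676605, 0.8784, -1.38251)  len=0.2142
  (v11,v14,v15) [+-+] → (-0.676605, 0.8784, -1.38251)–(-0.8784, 0.8784, -1.26746)  len=0.2323
  (v13,v16,v17) [++-] → (-0.8784, 0.8784, 1.26746)–(-0.490467, 0.8784, 1.4886)  len=0.4465
  (v13,v17,v5) [+--] → (-0.490467, 0.8784, 1.4886)–(0, 0.8784, 1.55459)  len=0.4949
  (v14,v18,v15) [--+] → (-1.19217, 0.8784, -0.835514)–(-0.8784, 0.8784, -1.26746)  len=0.5339
  (v15,v18,v19) [+--] → (-1.19217, 0.8784, -0.835514)–(-1.38609, 0.8784, -0.5686)  len=0.3299
  (v15,v19,v16) [+-+] → (-1.38609, 0.8784, -0.5686)–(-1.38609, 0.8784, 0.23867)  len=0.8073
  (v16,v19,v20) [+--] → (-1.38609, 0.8784, 0.23867)–(-1.38609, 0.8784, 0.5686)  len=0.3299
  (v16,v20,v17) [+--] → (-1.38609, 0.8784, 0.5686)–(-0.8784, 0.8784, 1.26746)  len=0.8638

Chained into 1 loop(s):
  loop 1: 20 segments, perimeter = 9.4953
Total perimeter = 9.495

loops=1 perimeter=9.495


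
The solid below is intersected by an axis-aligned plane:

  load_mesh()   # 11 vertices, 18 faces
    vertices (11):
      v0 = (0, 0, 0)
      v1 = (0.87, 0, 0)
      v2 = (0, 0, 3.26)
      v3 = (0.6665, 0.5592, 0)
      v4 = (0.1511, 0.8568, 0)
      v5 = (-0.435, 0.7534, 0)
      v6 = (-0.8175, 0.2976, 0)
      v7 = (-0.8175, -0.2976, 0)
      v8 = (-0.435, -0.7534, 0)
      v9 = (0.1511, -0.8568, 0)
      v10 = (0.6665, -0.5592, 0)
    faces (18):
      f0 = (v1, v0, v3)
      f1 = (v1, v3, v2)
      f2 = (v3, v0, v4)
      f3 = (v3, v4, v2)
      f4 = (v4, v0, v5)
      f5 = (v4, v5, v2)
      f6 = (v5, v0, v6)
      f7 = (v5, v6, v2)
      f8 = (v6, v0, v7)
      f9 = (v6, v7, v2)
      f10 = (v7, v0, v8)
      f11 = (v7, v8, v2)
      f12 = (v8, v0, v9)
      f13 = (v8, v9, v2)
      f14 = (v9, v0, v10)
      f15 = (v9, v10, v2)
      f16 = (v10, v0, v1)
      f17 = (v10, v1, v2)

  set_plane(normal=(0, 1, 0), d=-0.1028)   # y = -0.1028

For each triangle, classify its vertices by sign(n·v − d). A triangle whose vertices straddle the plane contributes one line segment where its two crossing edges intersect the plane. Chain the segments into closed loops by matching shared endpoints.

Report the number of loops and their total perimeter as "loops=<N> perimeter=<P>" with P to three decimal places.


loops=1 perimeter=7.648

Straddling triangles (10 of 18):
  (v6,v0,v7) [++-] → (-0.282389, -0.1028, 0)–(-0.8175, -0.1028, 0)  len=0.5351
  (v6,v7,v2) [+-+] → (-0.8175, -0.1028, 0)–(-0.282389, -0.1028, 2.1339)  len=2.2000
  (v7,v0,v8) [-+-] → (-0.282389, -0.1028, 0)–(-0.0593549, -0.1028, 0)  len=0.2230
  (v7,v8,v2) [--+] → (-0.0593549, -0.1028, 2.81518)–(-0.282389, -0.1028, 2.1339)  len=0.7169
  (v8,v0,v9) [-+-] → (-0.0593549, -0.1028, 0)–(0.0181292, -0.1028, 0)  len=0.0775
  (v8,v9,v2) [--+] → (0.0181292, -0.1028, 2.86886)–(-0.0593549, -0.1028, 2.81518)  len=0.0943
  (v9,v0,v10) [-+-] → (0.0181292, -0.1028, 0)–(0.122525, -0.1028, 0)  len=0.1044
  (v9,v10,v2) [--+] → (0.122525, -0.1028, 2.6607)–(0.0181292, -0.1028, 2.86886)  len=0.2329
  (v10,v0,v1) [-++] → (0.122525, -0.1028, 0)–(0.83259, -0.1028, 0)  len=0.7101
  (v10,v1,v2) [-++] → (0.83259, -0.1028, 0)–(0.122525, -0.1028, 2.6607)  len=2.7538

Chained into 1 loop(s):
  loop 1: 10 segments, perimeter = 7.6479
Total perimeter = 7.648


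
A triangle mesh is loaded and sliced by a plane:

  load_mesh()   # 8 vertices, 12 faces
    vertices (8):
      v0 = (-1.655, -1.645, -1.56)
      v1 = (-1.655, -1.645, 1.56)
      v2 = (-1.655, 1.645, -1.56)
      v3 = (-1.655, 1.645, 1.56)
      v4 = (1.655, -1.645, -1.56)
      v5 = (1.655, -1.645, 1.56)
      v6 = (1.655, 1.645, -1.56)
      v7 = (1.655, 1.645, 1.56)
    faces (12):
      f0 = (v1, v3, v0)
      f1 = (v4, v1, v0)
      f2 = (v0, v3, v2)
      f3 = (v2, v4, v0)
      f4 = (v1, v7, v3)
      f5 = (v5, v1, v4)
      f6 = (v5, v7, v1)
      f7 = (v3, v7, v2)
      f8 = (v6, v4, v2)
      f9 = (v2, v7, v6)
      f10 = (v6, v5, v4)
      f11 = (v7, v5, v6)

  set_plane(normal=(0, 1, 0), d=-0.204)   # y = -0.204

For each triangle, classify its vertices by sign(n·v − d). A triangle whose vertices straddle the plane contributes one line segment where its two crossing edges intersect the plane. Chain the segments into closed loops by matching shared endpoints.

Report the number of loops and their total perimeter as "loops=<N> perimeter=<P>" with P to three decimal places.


loops=1 perimeter=12.860

Straddling triangles (8 of 12):
  (v1,v3,v0) [-+-] → (-1.655, -0.204, 1.56)–(-1.655, -0.204, -0.193459)  len=1.7535
  (v0,v3,v2) [-++] → (-1.655, -0.204, -0.193459)–(-1.655, -0.204, -1.56)  len=1.3665
  (v2,v4,v0) [+--] → (0.20524, -0.204, -1.56)–(-1.655, -0.204, -1.56)  len=1.8602
  (v1,v7,v3) [-++] → (-0.20524, -0.204, 1.56)–(-1.655, -0.204, 1.56)  len=1.4498
  (v5,v7,v1) [-+-] → (1.655, -0.204, 1.56)–(-0.20524, -0.204, 1.56)  len=1.8602
  (v6,v4,v2) [+-+] → (1.655, -0.204, -1.56)–(0.20524, -0.204, -1.56)  len=1.4498
  (v6,v5,v4) [+--] → (1.655, -0.204, 0.193459)–(1.655, -0.204, -1.56)  len=1.7535
  (v7,v5,v6) [+-+] → (1.655, -0.204, 1.56)–(1.655, -0.204, 0.193459)  len=1.3665

Chained into 1 loop(s):
  loop 1: 8 segments, perimeter = 12.8600
Total perimeter = 12.860


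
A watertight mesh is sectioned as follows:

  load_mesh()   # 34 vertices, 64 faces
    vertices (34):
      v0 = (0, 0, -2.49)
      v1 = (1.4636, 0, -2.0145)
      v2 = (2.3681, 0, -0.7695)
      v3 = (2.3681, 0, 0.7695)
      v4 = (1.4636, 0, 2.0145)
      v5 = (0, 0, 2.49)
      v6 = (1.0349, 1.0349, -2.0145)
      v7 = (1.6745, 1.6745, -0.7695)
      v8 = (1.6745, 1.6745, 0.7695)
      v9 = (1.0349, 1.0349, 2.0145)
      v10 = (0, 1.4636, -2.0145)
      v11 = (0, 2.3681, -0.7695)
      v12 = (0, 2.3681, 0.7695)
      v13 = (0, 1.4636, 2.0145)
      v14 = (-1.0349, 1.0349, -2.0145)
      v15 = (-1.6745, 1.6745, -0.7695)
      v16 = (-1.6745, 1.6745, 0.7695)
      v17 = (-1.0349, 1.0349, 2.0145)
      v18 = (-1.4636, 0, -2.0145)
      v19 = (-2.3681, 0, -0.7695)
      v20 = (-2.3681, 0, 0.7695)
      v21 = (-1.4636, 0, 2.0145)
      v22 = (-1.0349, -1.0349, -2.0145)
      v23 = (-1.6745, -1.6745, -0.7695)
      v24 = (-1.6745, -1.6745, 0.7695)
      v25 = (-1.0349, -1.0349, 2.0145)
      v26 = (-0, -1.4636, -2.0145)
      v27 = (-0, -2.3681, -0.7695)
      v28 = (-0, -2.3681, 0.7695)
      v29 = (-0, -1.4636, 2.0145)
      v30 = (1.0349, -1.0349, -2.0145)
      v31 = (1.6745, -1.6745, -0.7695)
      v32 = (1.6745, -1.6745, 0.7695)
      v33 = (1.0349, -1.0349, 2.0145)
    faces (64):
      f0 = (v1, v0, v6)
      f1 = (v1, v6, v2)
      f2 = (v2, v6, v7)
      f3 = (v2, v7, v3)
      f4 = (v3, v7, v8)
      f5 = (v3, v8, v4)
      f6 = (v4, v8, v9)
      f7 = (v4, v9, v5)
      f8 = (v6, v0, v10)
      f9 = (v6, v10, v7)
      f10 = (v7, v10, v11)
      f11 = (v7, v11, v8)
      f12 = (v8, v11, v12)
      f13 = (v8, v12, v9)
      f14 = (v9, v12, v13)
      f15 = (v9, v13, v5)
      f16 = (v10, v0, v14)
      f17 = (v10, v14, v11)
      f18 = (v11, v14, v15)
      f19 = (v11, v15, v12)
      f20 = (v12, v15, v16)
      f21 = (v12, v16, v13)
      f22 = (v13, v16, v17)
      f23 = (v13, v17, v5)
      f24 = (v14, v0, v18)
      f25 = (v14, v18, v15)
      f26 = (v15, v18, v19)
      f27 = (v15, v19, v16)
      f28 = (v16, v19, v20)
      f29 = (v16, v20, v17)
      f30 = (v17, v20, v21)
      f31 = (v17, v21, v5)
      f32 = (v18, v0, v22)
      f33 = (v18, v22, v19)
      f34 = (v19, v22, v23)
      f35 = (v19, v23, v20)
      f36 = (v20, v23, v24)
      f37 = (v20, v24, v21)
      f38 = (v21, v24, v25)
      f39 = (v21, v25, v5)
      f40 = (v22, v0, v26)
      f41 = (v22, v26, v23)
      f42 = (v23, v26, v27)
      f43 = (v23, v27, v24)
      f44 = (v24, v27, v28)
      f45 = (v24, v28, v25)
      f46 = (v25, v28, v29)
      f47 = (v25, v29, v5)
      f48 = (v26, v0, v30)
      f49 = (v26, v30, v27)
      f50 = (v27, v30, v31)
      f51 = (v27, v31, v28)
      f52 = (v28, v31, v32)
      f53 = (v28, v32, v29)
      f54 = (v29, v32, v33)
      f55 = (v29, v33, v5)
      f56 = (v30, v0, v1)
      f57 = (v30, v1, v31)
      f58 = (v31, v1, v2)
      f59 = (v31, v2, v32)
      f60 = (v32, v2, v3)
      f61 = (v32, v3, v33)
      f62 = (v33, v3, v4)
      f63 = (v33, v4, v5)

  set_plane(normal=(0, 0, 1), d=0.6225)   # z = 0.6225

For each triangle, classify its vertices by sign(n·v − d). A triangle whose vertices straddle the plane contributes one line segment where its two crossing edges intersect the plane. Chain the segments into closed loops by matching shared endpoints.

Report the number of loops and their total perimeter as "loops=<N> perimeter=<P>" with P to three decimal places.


loops=1 perimeter=14.500

Straddling triangles (16 of 64):
  (v2,v7,v3) [--+] → (2.30185, 0.159942, 0.6225)–(2.3681, 0, 0.6225)  len=0.1731
  (v3,v7,v8) [+-+] → (2.30185, 0.159942, 0.6225)–(1.6745, 1.6745, 0.6225)  len=1.6393
  (v7,v11,v8) [--+] → (1.51456, 1.74075, 0.6225)–(1.6745, 1.6745, 0.6225)  len=0.1731
  (v8,v11,v12) [+-+] → (1.51456, 1.74075, 0.6225)–(0, 2.3681, 0.6225)  len=1.6393
  (v11,v15,v12) [--+] → (-0.159942, 2.30185, 0.6225)–(0, 2.3681, 0.6225)  len=0.1731
  (v12,v15,v16) [+-+] → (-0.159942, 2.30185, 0.6225)–(-1.6745, 1.6745, 0.6225)  len=1.6393
  (v15,v19,v16) [--+] → (-1.74075, 1.51456, 0.6225)–(-1.6745, 1.6745, 0.6225)  len=0.1731
  (v16,v19,v20) [+-+] → (-1.74075, 1.51456, 0.6225)–(-2.3681, 0, 0.6225)  len=1.6393
  (v19,v23,v20) [--+] → (-2.30185, -0.159942, 0.6225)–(-2.3681, 0, 0.6225)  len=0.1731
  (v20,v23,v24) [+-+] → (-2.30185, -0.159942, 0.6225)–(-1.6745, -1.6745, 0.6225)  len=1.6393
  (v23,v27,v24) [--+] → (-1.51456, -1.74075, 0.6225)–(-1.6745, -1.6745, 0.6225)  len=0.1731
  (v24,v27,v28) [+-+] → (-1.51456, -1.74075, 0.6225)–(0, -2.3681, 0.6225)  len=1.6393
  (v27,v31,v28) [--+] → (0.159942, -2.30185, 0.6225)–(0, -2.3681, 0.6225)  len=0.1731
  (v28,v31,v32) [+-+] → (0.159942, -2.30185, 0.6225)–(1.6745, -1.6745, 0.6225)  len=1.6393
  (v31,v2,v32) [--+] → (1.74075, -1.51456, 0.6225)–(1.6745, -1.6745, 0.6225)  len=0.1731
  (v32,v2,v3) [+-+] → (1.74075, -1.51456, 0.6225)–(2.3681, 0, 0.6225)  len=1.6393

Chained into 1 loop(s):
  loop 1: 16 segments, perimeter = 14.4997
Total perimeter = 14.500


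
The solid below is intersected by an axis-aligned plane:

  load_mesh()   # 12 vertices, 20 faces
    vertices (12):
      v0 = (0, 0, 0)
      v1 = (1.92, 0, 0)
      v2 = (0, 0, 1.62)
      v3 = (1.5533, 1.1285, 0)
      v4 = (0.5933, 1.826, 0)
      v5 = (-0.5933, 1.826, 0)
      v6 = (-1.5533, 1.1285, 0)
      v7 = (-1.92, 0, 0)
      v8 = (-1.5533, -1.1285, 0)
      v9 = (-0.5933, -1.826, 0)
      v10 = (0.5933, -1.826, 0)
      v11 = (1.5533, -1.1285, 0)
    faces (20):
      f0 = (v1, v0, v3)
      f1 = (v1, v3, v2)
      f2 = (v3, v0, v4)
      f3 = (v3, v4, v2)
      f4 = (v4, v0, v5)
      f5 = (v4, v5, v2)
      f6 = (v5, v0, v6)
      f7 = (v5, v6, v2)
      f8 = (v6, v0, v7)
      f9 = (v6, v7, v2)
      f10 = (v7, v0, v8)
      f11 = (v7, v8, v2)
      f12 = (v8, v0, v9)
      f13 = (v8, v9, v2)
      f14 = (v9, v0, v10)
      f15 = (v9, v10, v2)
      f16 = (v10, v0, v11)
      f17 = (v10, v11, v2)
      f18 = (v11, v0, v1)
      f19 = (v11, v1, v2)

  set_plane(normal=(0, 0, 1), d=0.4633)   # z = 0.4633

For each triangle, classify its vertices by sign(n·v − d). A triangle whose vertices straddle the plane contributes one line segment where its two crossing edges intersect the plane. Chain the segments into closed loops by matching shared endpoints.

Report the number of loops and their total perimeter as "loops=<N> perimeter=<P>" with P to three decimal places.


Straddling triangles (10 of 20):
  (v1,v3,v2) [--+] → (1.10908, 0.805763, 0.4633)–(1.3709, 0, 0.4633)  len=0.8472
  (v3,v4,v2) [--+] → (0.423624, 1.30379, 0.4633)–(1.10908, 0.805763, 0.4633)  len=0.8473
  (v4,v5,v2) [--+] → (-0.423624, 1.30379, 0.4633)–(0.423624, 1.30379, 0.4633)  len=0.8472
  (v5,v6,v2) [--+] → (-1.10908, 0.805763, 0.4633)–(-0.423624, 1.30379, 0.4633)  len=0.8473
  (v6,v7,v2) [--+] → (-1.3709, 0, 0.4633)–(-1.10908, 0.805763, 0.4633)  len=0.8472
  (v7,v8,v2) [--+] → (-1.10908, -0.805763, 0.4633)–(-1.3709, 0, 0.4633)  len=0.8472
  (v8,v9,v2) [--+] → (-0.423624, -1.30379, 0.4633)–(-1.10908, -0.805763, 0.4633)  len=0.8473
  (v9,v10,v2) [--+] → (0.423624, -1.30379, 0.4633)–(-0.423624, -1.30379, 0.4633)  len=0.8472
  (v10,v11,v2) [--+] → (1.10908, -0.805763, 0.4633)–(0.423624, -1.30379, 0.4633)  len=0.8473
  (v11,v1,v2) [--+] → (1.3709, 0, 0.4633)–(1.10908, -0.805763, 0.4633)  len=0.8472

Chained into 1 loop(s):
  loop 1: 10 segments, perimeter = 8.4725
Total perimeter = 8.473

loops=1 perimeter=8.473
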